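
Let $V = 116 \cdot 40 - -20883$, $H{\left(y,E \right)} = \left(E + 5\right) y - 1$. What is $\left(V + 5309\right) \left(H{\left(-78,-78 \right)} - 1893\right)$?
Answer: $117161600$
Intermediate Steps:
$H{\left(y,E \right)} = -1 + y \left(5 + E\right)$ ($H{\left(y,E \right)} = \left(5 + E\right) y - 1 = y \left(5 + E\right) - 1 = -1 + y \left(5 + E\right)$)
$V = 25523$ ($V = 4640 + 20883 = 25523$)
$\left(V + 5309\right) \left(H{\left(-78,-78 \right)} - 1893\right) = \left(25523 + 5309\right) \left(\left(-1 + 5 \left(-78\right) - -6084\right) - 1893\right) = 30832 \left(\left(-1 - 390 + 6084\right) - 1893\right) = 30832 \left(5693 - 1893\right) = 30832 \cdot 3800 = 117161600$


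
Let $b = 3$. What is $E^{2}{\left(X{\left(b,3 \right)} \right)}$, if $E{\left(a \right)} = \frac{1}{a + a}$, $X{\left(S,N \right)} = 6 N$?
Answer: $\frac{1}{1296} \approx 0.0007716$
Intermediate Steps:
$E{\left(a \right)} = \frac{1}{2 a}$
$E^{2}{\left(X{\left(b,3 \right)} \right)} = \left(\frac{1}{2 \cdot 6 \cdot 3}\right)^{2} = \left(\frac{1}{2 \cdot 18}\right)^{2} = \left(\frac{1}{2} \cdot \frac{1}{18}\right)^{2} = \left(\frac{1}{36}\right)^{2} = \frac{1}{1296}$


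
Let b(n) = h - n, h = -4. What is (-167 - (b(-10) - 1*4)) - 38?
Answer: -207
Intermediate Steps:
b(n) = -4 - n
(-167 - (b(-10) - 1*4)) - 38 = (-167 - ((-4 - 1*(-10)) - 1*4)) - 38 = (-167 - ((-4 + 10) - 4)) - 38 = (-167 - (6 - 4)) - 38 = (-167 - 1*2) - 38 = (-167 - 2) - 38 = -169 - 38 = -207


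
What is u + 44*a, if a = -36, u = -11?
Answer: -1595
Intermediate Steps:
u + 44*a = -11 + 44*(-36) = -11 - 1584 = -1595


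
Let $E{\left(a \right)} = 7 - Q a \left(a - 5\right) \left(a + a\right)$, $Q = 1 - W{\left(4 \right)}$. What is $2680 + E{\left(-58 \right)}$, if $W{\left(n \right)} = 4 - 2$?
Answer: $-421177$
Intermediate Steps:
$W{\left(n \right)} = 2$ ($W{\left(n \right)} = 4 - 2 = 2$)
$Q = -1$ ($Q = 1 - 2 = -1$)
$E{\left(a \right)} = 7 + 2 a^{2} \left(-5 + a\right)$ ($E{\left(a \right)} = 7 - - a \left(a - 5\right) \left(a + a\right) = 7 - - a \left(-5 + a\right) 2 a = 7 - - a 2 a \left(-5 + a\right) = 7 - - 2 a^{2} \left(-5 + a\right) = 7 + 2 a^{2} \left(-5 + a\right)$)
$2680 + E{\left(-58 \right)} = 2680 + \left(7 - 10 \left(-58\right)^{2} + 2 \left(-58\right)^{3}\right) = 2680 + \left(7 - 33640 + 2 \left(-195112\right)\right) = 2680 - 423857 = -421177$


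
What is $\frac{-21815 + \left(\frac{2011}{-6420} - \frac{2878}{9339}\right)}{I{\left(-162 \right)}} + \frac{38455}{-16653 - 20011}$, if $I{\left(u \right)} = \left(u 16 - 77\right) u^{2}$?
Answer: $- \frac{2242360036935796207}{2138559579992270160} \approx -1.0485$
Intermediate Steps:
$I{\left(u \right)} = u^{2} \left(-77 + 16 u\right)$ ($I{\left(u \right)} = \left(16 u - 77\right) u^{2} = \left(-77 + 16 u\right) u^{2} = u^{2} \left(-77 + 16 u\right)$)
$\frac{-21815 + \left(\frac{2011}{-6420} - \frac{2878}{9339}\right)}{I{\left(-162 \right)}} + \frac{38455}{-16653 - 20011} = \frac{-21815 + \left(\frac{2011}{-6420} - \frac{2878}{9339}\right)}{\left(-162\right)^{2} \left(-77 + 16 \left(-162\right)\right)} + \frac{38455}{-16653 - 20011} = \frac{-21815 + \left(2011 \left(- \frac{1}{6420}\right) - \frac{2878}{9339}\right)}{26244 \left(-77 - 2592\right)} + \frac{38455}{-36664} = \frac{-21815 - \frac{4139721}{6661820}}{26244 \left(-2669\right)} + 38455 \left(- \frac{1}{36664}\right) = \frac{-21815 - \frac{4139721}{6661820}}{-70045236} - \frac{38455}{36664} = \left(- \frac{145331743021}{6661820}\right) \left(- \frac{1}{70045236}\right) - \frac{38455}{36664} = \frac{145331743021}{466628754089520} - \frac{38455}{36664} = - \frac{2242360036935796207}{2138559579992270160}$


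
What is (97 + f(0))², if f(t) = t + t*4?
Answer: 9409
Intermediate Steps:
f(t) = 5*t (f(t) = t + 4*t = 5*t)
(97 + f(0))² = (97 + 5*0)² = (97 + 0)² = 97² = 9409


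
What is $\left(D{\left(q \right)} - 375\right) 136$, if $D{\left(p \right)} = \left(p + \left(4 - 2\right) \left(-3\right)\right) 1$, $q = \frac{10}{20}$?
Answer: $-51748$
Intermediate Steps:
$q = \frac{1}{2}$ ($q = 10 \cdot \frac{1}{20} = \frac{1}{2} \approx 0.5$)
$D{\left(p \right)} = -6 + p$ ($D{\left(p \right)} = \left(p + 2 \left(-3\right)\right) 1 = \left(p - 6\right) 1 = \left(-6 + p\right) 1 = -6 + p$)
$\left(D{\left(q \right)} - 375\right) 136 = \left(\left(-6 + \frac{1}{2}\right) - 375\right) 136 = \left(- \frac{11}{2} - 375\right) 136 = \left(- \frac{761}{2}\right) 136 = -51748$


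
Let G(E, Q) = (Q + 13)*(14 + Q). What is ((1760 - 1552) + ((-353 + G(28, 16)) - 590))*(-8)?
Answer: -1080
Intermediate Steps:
G(E, Q) = (13 + Q)*(14 + Q)
((1760 - 1552) + ((-353 + G(28, 16)) - 590))*(-8) = ((1760 - 1552) + ((-353 + (182 + 16² + 27*16)) - 590))*(-8) = (208 + ((-353 + (182 + 256 + 432)) - 590))*(-8) = (208 + ((-353 + 870) - 590))*(-8) = (208 + (517 - 590))*(-8) = (208 - 73)*(-8) = 135*(-8) = -1080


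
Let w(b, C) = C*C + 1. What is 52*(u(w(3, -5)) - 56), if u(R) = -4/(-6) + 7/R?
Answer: -8590/3 ≈ -2863.3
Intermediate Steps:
w(b, C) = 1 + C² (w(b, C) = C² + 1 = 1 + C²)
u(R) = ⅔ + 7/R (u(R) = -4*(-⅙) + 7/R = ⅔ + 7/R)
52*(u(w(3, -5)) - 56) = 52*((⅔ + 7/(1 + (-5)²)) - 56) = 52*((⅔ + 7/(1 + 25)) - 56) = 52*((⅔ + 7/26) - 56) = 52*(73/78 - 56) = 52*(-4295/78) = -8590/3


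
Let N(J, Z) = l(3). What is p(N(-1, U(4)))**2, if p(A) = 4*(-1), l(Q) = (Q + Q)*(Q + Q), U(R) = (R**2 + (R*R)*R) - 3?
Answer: 16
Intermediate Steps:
U(R) = -3 + R**2 + R**3 (U(R) = (R**2 + R**2*R) - 3 = (R**2 + R**3) - 3 = -3 + R**2 + R**3)
l(Q) = 4*Q**2 (l(Q) = (2*Q)*(2*Q) = 4*Q**2)
N(J, Z) = 36 (N(J, Z) = 4*3**2 = 4*9 = 36)
p(A) = -4
p(N(-1, U(4)))**2 = (-4)**2 = 16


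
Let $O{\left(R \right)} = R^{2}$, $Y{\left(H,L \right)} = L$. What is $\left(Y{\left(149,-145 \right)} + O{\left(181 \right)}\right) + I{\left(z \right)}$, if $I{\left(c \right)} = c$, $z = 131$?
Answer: $32747$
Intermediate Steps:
$\left(Y{\left(149,-145 \right)} + O{\left(181 \right)}\right) + I{\left(z \right)} = \left(-145 + 181^{2}\right) + 131 = \left(-145 + 32761\right) + 131 = 32616 + 131 = 32747$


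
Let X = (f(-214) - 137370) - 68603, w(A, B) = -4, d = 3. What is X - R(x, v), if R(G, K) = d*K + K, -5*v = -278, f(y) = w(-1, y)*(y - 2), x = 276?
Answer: -1026657/5 ≈ -2.0533e+5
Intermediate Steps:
f(y) = 8 - 4*y (f(y) = -4*(y - 2) = -4*(-2 + y) = 8 - 4*y)
v = 278/5 (v = -⅕*(-278) = 278/5 ≈ 55.600)
X = -205109 (X = ((8 - 4*(-214)) - 137370) - 68603 = ((8 + 856) - 137370) - 68603 = (864 - 137370) - 68603 = -136506 - 68603 = -205109)
R(G, K) = 4*K (R(G, K) = 3*K + K = 4*K)
X - R(x, v) = -205109 - 4*278/5 = -205109 - 1*1112/5 = -205109 - 1112/5 = -1026657/5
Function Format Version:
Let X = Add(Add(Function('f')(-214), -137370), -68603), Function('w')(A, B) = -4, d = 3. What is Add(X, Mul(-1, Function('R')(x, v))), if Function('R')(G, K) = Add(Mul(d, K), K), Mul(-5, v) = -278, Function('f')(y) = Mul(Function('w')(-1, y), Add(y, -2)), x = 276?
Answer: Rational(-1026657, 5) ≈ -2.0533e+5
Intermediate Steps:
Function('f')(y) = Add(8, Mul(-4, y)) (Function('f')(y) = Mul(-4, Add(y, -2)) = Mul(-4, Add(-2, y)) = Add(8, Mul(-4, y)))
v = Rational(278, 5) (v = Mul(Rational(-1, 5), -278) = Rational(278, 5) ≈ 55.600)
X = -205109 (X = Add(Add(Add(8, Mul(-4, -214)), -137370), -68603) = Add(Add(Add(8, 856), -137370), -68603) = Add(Add(864, -137370), -68603) = Add(-136506, -68603) = -205109)
Function('R')(G, K) = Mul(4, K) (Function('R')(G, K) = Add(Mul(3, K), K) = Mul(4, K))
Add(X, Mul(-1, Function('R')(x, v))) = Add(-205109, Mul(-1, Mul(4, Rational(278, 5)))) = Add(-205109, Mul(-1, Rational(1112, 5))) = Add(-205109, Rational(-1112, 5)) = Rational(-1026657, 5)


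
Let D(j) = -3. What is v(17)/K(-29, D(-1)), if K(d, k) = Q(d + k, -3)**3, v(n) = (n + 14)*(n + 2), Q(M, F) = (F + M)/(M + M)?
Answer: 154402816/42875 ≈ 3601.2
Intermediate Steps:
Q(M, F) = (F + M)/(2*M) (Q(M, F) = (F + M)/((2*M)) = (F + M)*(1/(2*M)) = (F + M)/(2*M))
v(n) = (2 + n)*(14 + n) (v(n) = (14 + n)*(2 + n) = (2 + n)*(14 + n))
K(d, k) = (-3 + d + k)**3/(8*(d + k)**3) (K(d, k) = ((-3 + (d + k))/(2*(d + k)))**3 = ((-3 + d + k)/(2*(d + k)))**3 = (-3 + d + k)**3/(8*(d + k)**3))
v(17)/K(-29, D(-1)) = (28 + 17**2 + 16*17)/(((-3 - 29 - 3)**3/(8*(-29 - 3)**3))) = (28 + 289 + 272)/(((1/8)*(-35)**3/(-32)**3)) = 589/(((1/8)*(-1/32768)*(-42875))) = 589/(42875/262144) = 589*(262144/42875) = 154402816/42875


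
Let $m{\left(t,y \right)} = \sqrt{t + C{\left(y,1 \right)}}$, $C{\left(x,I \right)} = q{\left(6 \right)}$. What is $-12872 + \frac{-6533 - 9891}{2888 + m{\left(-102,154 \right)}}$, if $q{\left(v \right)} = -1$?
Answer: $\frac{8 \left(- 1609 \sqrt{103} + 4648845 i\right)}{\sqrt{103} - 2888 i} \approx -12878.0 + 0.019985 i$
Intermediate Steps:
$C{\left(x,I \right)} = -1$
$m{\left(t,y \right)} = \sqrt{-1 + t}$ ($m{\left(t,y \right)} = \sqrt{t - 1} = \sqrt{-1 + t}$)
$-12872 + \frac{-6533 - 9891}{2888 + m{\left(-102,154 \right)}} = -12872 + \frac{-6533 - 9891}{2888 + \sqrt{-1 - 102}} = -12872 - \frac{16424}{2888 + \sqrt{-103}} = -12872 - \frac{16424}{2888 + i \sqrt{103}}$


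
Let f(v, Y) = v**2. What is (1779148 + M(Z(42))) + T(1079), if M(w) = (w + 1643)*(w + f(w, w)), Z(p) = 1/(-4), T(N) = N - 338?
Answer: 113893183/64 ≈ 1.7796e+6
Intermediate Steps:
T(N) = -338 + N
Z(p) = -1/4
M(w) = (1643 + w)*(w + w**2) (M(w) = (w + 1643)*(w + w**2) = (1643 + w)*(w + w**2))
(1779148 + M(Z(42))) + T(1079) = (1779148 - (1643 + (-1/4)**2 + 1644*(-1/4))/4) + (-338 + 1079) = (1779148 - (1643 + 1/16 - 411)/4) + 741 = (1779148 - 1/4*19713/16) + 741 = (1779148 - 19713/64) + 741 = 113845759/64 + 741 = 113893183/64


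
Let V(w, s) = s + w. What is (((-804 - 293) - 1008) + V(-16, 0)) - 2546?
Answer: -4667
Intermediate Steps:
(((-804 - 293) - 1008) + V(-16, 0)) - 2546 = (((-804 - 293) - 1008) + (0 - 16)) - 2546 = ((-1097 - 1008) - 16) - 2546 = (-2105 - 16) - 2546 = -2121 - 2546 = -4667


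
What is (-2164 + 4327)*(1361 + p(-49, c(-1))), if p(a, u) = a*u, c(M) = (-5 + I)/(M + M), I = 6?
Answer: 5993673/2 ≈ 2.9968e+6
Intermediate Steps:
c(M) = 1/(2*M) (c(M) = (-5 + 6)/(M + M) = 1/(2*M))
(-2164 + 4327)*(1361 + p(-49, c(-1))) = (-2164 + 4327)*(1361 - 49/(2*(-1))) = 2163*(1361 - 49*(-1)/2) = 2163*(1361 - 49*(-1/2)) = 2163*(1361 + 49/2) = 2163*(2771/2) = 5993673/2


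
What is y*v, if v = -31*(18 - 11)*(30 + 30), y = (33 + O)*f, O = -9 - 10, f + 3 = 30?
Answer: -4921560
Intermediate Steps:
f = 27 (f = -3 + 30 = 27)
O = -19
y = 378 (y = (33 - 19)*27 = 14*27 = 378)
v = -13020 (v = -217*60 = -31*420 = -13020)
y*v = 378*(-13020) = -4921560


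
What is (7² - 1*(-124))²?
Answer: 29929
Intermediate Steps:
(7² - 1*(-124))² = (49 + 124)² = 173² = 29929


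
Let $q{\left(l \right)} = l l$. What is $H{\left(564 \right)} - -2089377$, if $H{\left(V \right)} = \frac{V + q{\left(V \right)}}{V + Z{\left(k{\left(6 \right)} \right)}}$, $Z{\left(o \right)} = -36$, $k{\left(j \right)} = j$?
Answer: $\frac{91959143}{44} \approx 2.09 \cdot 10^{6}$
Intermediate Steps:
$q{\left(l \right)} = l^{2}$
$H{\left(V \right)} = \frac{V + V^{2}}{-36 + V}$ ($H{\left(V \right)} = \frac{V + V^{2}}{V - 36} = \frac{V + V^{2}}{-36 + V}$)
$H{\left(564 \right)} - -2089377 = \frac{564 \left(1 + 564\right)}{-36 + 564} - -2089377 = 564 \cdot \frac{1}{528} \cdot 565 + 2089377 = \frac{26555}{44} + 2089377 = \frac{91959143}{44}$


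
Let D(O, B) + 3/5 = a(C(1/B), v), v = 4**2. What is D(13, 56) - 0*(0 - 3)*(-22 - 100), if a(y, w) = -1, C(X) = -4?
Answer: -8/5 ≈ -1.6000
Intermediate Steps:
v = 16
D(O, B) = -8/5 (D(O, B) = -3/5 - 1 = -8/5)
D(13, 56) - 0*(0 - 3)*(-22 - 100) = -8/5 - 0*(0 - 3)*(-22 - 100) = -8/5 - 0*(-3)*(-122) = -8/5 - 0*(-122) = -8/5 - 1*0 = -8/5 + 0 = -8/5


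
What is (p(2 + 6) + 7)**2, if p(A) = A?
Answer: 225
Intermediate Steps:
(p(2 + 6) + 7)**2 = ((2 + 6) + 7)**2 = (8 + 7)**2 = 15**2 = 225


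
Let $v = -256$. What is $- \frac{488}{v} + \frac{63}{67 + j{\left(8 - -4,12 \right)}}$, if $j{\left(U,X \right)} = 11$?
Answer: $\frac{1129}{416} \approx 2.7139$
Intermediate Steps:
$- \frac{488}{v} + \frac{63}{67 + j{\left(8 - -4,12 \right)}} = - \frac{488}{-256} + \frac{63}{67 + 11} = \left(-488\right) \left(- \frac{1}{256}\right) + \frac{63}{78} = \frac{61}{32} + 63 \cdot \frac{1}{78} = \frac{61}{32} + \frac{21}{26} = \frac{1129}{416}$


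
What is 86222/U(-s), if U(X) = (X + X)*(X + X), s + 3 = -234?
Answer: 43111/112338 ≈ 0.38376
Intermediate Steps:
s = -237 (s = -3 - 234 = -237)
U(X) = 4*X**2 (U(X) = (2*X)*(2*X) = 4*X**2)
86222/U(-s) = 86222/((4*(-1*(-237))**2)) = 86222/((4*237**2)) = 86222/((4*56169)) = 86222/224676 = 86222*(1/224676) = 43111/112338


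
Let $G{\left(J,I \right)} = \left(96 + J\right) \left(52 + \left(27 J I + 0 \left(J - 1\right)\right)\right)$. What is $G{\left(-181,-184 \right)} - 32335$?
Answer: $-76469435$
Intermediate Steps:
$G{\left(J,I \right)} = \left(52 + 27 I J\right) \left(96 + J\right)$ ($G{\left(J,I \right)} = \left(96 + J\right) \left(52 + \left(27 I J + 0 \left(-1 + J\right)\right)\right) = \left(96 + J\right) \left(52 + \left(27 I J + 0\right)\right) = \left(96 + J\right) \left(52 + 27 I J\right) = \left(52 + 27 I J\right) \left(96 + J\right)$)
$G{\left(-181,-184 \right)} - 32335 = \left(4992 + 52 \left(-181\right) + 27 \left(-184\right) \left(-181\right)^{2} + 2592 \left(-184\right) \left(-181\right)\right) - 32335 = \left(4992 - 9412 + 27 \left(-184\right) 32761 + 86323968\right) - 32335 = \left(4992 - 9412 - 162756648 + 86323968\right) - 32335 = -76437100 - 32335 = -76469435$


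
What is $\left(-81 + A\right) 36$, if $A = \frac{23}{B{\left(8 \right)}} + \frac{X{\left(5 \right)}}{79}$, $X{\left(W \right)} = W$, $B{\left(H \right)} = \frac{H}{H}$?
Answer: $- \frac{164772}{79} \approx -2085.7$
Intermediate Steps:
$B{\left(H \right)} = 1$
$A = \frac{1822}{79}$ ($A = \frac{23}{1} + \frac{5}{79} = 23 \cdot 1 + 5 \cdot \frac{1}{79} = 23 + \frac{5}{79} = \frac{1822}{79} \approx 23.063$)
$\left(-81 + A\right) 36 = \left(-81 + \frac{1822}{79}\right) 36 = \left(- \frac{4577}{79}\right) 36 = - \frac{164772}{79}$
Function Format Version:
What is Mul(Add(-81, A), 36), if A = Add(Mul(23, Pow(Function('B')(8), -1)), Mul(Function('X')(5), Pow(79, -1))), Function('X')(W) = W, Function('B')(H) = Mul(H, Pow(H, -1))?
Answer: Rational(-164772, 79) ≈ -2085.7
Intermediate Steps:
Function('B')(H) = 1
A = Rational(1822, 79) (A = Add(Mul(23, Pow(1, -1)), Mul(5, Pow(79, -1))) = Add(Mul(23, 1), Mul(5, Rational(1, 79))) = Add(23, Rational(5, 79)) = Rational(1822, 79) ≈ 23.063)
Mul(Add(-81, A), 36) = Mul(Add(-81, Rational(1822, 79)), 36) = Mul(Rational(-4577, 79), 36) = Rational(-164772, 79)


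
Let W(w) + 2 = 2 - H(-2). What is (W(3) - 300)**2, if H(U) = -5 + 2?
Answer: 88209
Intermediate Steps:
H(U) = -3
W(w) = 3 (W(w) = -2 + (2 - 1*(-3)) = -2 + (2 + 3) = -2 + 5 = 3)
(W(3) - 300)**2 = (3 - 300)**2 = (-297)**2 = 88209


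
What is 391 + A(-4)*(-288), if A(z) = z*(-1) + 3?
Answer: -1625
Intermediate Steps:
A(z) = 3 - z (A(z) = -z + 3 = 3 - z)
391 + A(-4)*(-288) = 391 + (3 - 1*(-4))*(-288) = 391 + (3 + 4)*(-288) = 391 + 7*(-288) = 391 - 2016 = -1625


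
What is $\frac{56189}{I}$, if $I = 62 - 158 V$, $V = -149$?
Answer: $\frac{8027}{3372} \approx 2.3805$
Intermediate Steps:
$I = 23604$ ($I = 62 - -23542 = 62 + 23542 = 23604$)
$\frac{56189}{I} = \frac{56189}{23604} = 56189 \cdot \frac{1}{23604} = \frac{8027}{3372}$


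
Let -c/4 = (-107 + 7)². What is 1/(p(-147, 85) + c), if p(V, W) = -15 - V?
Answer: -1/39868 ≈ -2.5083e-5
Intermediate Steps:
c = -40000 (c = -4*(-107 + 7)² = -4*(-100)² = -4*10000 = -40000)
1/(p(-147, 85) + c) = 1/((-15 - 1*(-147)) - 40000) = 1/((-15 + 147) - 40000) = 1/(132 - 40000) = 1/(-39868) = -1/39868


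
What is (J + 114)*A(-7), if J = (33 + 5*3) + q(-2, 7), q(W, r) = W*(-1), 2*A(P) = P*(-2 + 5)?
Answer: -1722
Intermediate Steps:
A(P) = 3*P/2 (A(P) = (P*(-2 + 5))/2 = (P*3)/2 = (3*P)/2 = 3*P/2)
q(W, r) = -W
J = 50 (J = (33 + 5*3) - 1*(-2) = (33 + 15) + 2 = 48 + 2 = 50)
(J + 114)*A(-7) = (50 + 114)*((3/2)*(-7)) = 164*(-21/2) = -1722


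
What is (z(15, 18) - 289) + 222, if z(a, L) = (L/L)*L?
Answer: -49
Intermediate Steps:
z(a, L) = L (z(a, L) = 1*L = L)
(z(15, 18) - 289) + 222 = (18 - 289) + 222 = -271 + 222 = -49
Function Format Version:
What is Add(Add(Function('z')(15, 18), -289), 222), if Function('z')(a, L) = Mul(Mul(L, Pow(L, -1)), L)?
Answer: -49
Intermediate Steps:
Function('z')(a, L) = L (Function('z')(a, L) = Mul(1, L) = L)
Add(Add(Function('z')(15, 18), -289), 222) = Add(Add(18, -289), 222) = Add(-271, 222) = -49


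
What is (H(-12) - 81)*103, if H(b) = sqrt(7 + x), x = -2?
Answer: -8343 + 103*sqrt(5) ≈ -8112.7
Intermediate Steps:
H(b) = sqrt(5) (H(b) = sqrt(7 - 2) = sqrt(5))
(H(-12) - 81)*103 = (sqrt(5) - 81)*103 = (-81 + sqrt(5))*103 = -8343 + 103*sqrt(5)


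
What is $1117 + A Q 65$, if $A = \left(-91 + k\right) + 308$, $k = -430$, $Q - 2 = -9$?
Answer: $98032$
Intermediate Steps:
$Q = -7$ ($Q = 2 - 9 = -7$)
$A = -213$ ($A = \left(-91 - 430\right) + 308 = -521 + 308 = -213$)
$1117 + A Q 65 = 1117 - 213 \left(\left(-7\right) 65\right) = 1117 - -96915 = 1117 + 96915 = 98032$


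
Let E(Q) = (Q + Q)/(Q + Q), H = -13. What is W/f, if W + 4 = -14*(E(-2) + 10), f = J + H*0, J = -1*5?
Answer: 158/5 ≈ 31.600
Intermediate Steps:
J = -5
E(Q) = 1 (E(Q) = (2*Q)/((2*Q)) = (2*Q)*(1/(2*Q)) = 1)
f = -5 (f = -5 - 13*0 = -5 + 0 = -5)
W = -158 (W = -4 - 14*(1 + 10) = -4 - 14*11 = -4 - 154 = -158)
W/f = -158/(-5) = -158*(-⅕) = 158/5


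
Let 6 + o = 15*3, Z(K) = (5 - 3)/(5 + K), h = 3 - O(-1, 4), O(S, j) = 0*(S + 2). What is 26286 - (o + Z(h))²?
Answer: 395927/16 ≈ 24745.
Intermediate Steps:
O(S, j) = 0 (O(S, j) = 0*(2 + S) = 0)
h = 3 (h = 3 - 1*0 = 3 + 0 = 3)
Z(K) = 2/(5 + K)
o = 39 (o = -6 + 15*3 = -6 + 45 = 39)
26286 - (o + Z(h))² = 26286 - (39 + 2/(5 + 3))² = 26286 - (39 + 2/8)² = 26286 - (39 + 2*(⅛))² = 26286 - (39 + ¼)² = 26286 - (157/4)² = 26286 - 1*24649/16 = 26286 - 24649/16 = 395927/16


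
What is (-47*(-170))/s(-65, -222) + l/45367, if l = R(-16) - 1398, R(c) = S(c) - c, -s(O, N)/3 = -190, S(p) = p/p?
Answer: 36169516/2585919 ≈ 13.987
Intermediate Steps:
S(p) = 1
s(O, N) = 570 (s(O, N) = -3*(-190) = 570)
R(c) = 1 - c
l = -1381 (l = (1 - 1*(-16)) - 1398 = (1 + 16) - 1398 = 17 - 1398 = -1381)
(-47*(-170))/s(-65, -222) + l/45367 = -47*(-170)/570 - 1381/45367 = 7990*(1/570) - 1381*1/45367 = 799/57 - 1381/45367 = 36169516/2585919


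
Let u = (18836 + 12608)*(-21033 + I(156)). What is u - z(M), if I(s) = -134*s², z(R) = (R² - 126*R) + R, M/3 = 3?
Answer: -103200999264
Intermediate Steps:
M = 9 (M = 3*3 = 9)
z(R) = R² - 125*R
u = -103201000308 (u = (18836 + 12608)*(-21033 - 134*156²) = 31444*(-21033 - 134*24336) = 31444*(-21033 - 3261024) = 31444*(-3282057) = -103201000308)
u - z(M) = -103201000308 - 9*(-125 + 9) = -103201000308 - 9*(-116) = -103201000308 - 1*(-1044) = -103201000308 + 1044 = -103200999264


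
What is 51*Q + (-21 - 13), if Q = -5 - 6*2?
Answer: -901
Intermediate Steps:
Q = -17 (Q = -5 - 12 = -17)
51*Q + (-21 - 13) = 51*(-17) + (-21 - 13) = -867 - 34 = -901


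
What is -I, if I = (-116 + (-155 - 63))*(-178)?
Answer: -59452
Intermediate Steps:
I = 59452 (I = (-116 - 218)*(-178) = -334*(-178) = 59452)
-I = -1*59452 = -59452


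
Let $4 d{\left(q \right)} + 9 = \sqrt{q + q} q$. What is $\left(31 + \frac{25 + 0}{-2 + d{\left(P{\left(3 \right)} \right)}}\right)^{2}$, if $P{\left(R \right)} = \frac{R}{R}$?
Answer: $\frac{51816809}{82369} - \frac{1439400 \sqrt{2}}{82369} \approx 604.37$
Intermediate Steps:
$P{\left(R \right)} = 1$
$d{\left(q \right)} = - \frac{9}{4} + \frac{\sqrt{2} q^{\frac{3}{2}}}{4}$ ($d{\left(q \right)} = - \frac{9}{4} + \frac{\sqrt{q + q} q}{4} = - \frac{9}{4} + \frac{\sqrt{2 q} q}{4} = - \frac{9}{4} + \frac{\sqrt{2} \sqrt{q} q}{4} = - \frac{9}{4} + \frac{\sqrt{2} q^{\frac{3}{2}}}{4}$)
$\left(31 + \frac{25 + 0}{-2 + d{\left(P{\left(3 \right)} \right)}}\right)^{2} = \left(31 + \frac{25 + 0}{-2 - \left(\frac{9}{4} - \frac{\sqrt{2} \cdot 1^{\frac{3}{2}}}{4}\right)}\right)^{2} = \left(31 + \frac{25}{-2 - \left(\frac{9}{4} - \frac{1}{4} \sqrt{2} \cdot 1\right)}\right)^{2} = \left(31 + \frac{25}{-2 - \left(\frac{9}{4} - \frac{\sqrt{2}}{4}\right)}\right)^{2} = \left(31 + \frac{25}{- \frac{17}{4} + \frac{\sqrt{2}}{4}}\right)^{2}$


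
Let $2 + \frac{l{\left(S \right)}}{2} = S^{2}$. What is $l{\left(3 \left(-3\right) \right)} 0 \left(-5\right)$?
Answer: $0$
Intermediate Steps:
$l{\left(S \right)} = -4 + 2 S^{2}$
$l{\left(3 \left(-3\right) \right)} 0 \left(-5\right) = \left(-4 + 2 \left(3 \left(-3\right)\right)^{2}\right) 0 \left(-5\right) = \left(-4 + 2 \left(-9\right)^{2}\right) 0 \left(-5\right) = \left(-4 + 2 \cdot 81\right) 0 \left(-5\right) = \left(-4 + 162\right) 0 \left(-5\right) = 158 \cdot 0 \left(-5\right) = 0 \left(-5\right) = 0$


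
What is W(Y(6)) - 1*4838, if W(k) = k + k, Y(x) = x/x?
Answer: -4836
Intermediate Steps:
Y(x) = 1
W(k) = 2*k
W(Y(6)) - 1*4838 = 2*1 - 1*4838 = 2 - 4838 = -4836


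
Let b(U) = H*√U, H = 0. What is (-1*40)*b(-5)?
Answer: 0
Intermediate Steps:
b(U) = 0 (b(U) = 0*√U = 0)
(-1*40)*b(-5) = -1*40*0 = -40*0 = 0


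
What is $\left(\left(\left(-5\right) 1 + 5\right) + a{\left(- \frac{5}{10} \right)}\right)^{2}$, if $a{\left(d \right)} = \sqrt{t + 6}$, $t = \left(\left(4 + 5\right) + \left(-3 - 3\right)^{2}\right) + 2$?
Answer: $53$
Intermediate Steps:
$t = 47$ ($t = \left(9 + \left(-6\right)^{2}\right) + 2 = \left(9 + 36\right) + 2 = 45 + 2 = 47$)
$a{\left(d \right)} = \sqrt{53}$ ($a{\left(d \right)} = \sqrt{47 + 6} = \sqrt{53}$)
$\left(\left(\left(-5\right) 1 + 5\right) + a{\left(- \frac{5}{10} \right)}\right)^{2} = \left(\left(\left(-5\right) 1 + 5\right) + \sqrt{53}\right)^{2} = \left(\left(-5 + 5\right) + \sqrt{53}\right)^{2} = \left(0 + \sqrt{53}\right)^{2} = \left(\sqrt{53}\right)^{2} = 53$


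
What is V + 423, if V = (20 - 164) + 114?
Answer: 393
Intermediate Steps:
V = -30 (V = -144 + 114 = -30)
V + 423 = -30 + 423 = 393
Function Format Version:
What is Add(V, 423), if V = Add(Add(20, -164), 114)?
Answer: 393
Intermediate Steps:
V = -30 (V = Add(-144, 114) = -30)
Add(V, 423) = Add(-30, 423) = 393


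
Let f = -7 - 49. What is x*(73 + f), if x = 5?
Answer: 85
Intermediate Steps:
f = -56
x*(73 + f) = 5*(73 - 56) = 5*17 = 85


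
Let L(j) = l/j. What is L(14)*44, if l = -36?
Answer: -792/7 ≈ -113.14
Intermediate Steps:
L(j) = -36/j
L(14)*44 = -36/14*44 = -36*1/14*44 = -18/7*44 = -792/7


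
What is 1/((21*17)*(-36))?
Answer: -1/12852 ≈ -7.7809e-5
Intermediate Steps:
1/((21*17)*(-36)) = 1/(357*(-36)) = 1/(-12852) = -1/12852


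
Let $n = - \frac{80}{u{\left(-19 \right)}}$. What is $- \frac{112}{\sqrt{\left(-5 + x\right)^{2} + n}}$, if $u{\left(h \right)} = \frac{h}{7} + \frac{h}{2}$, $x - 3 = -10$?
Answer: $- \frac{84 \sqrt{30571}}{1609} \approx -9.1281$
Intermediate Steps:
$x = -7$ ($x = 3 - 10 = -7$)
$u{\left(h \right)} = \frac{9 h}{14}$ ($u{\left(h \right)} = h \frac{1}{7} + h \frac{1}{2} = \frac{h}{7} + \frac{h}{2} = \frac{9 h}{14}$)
$n = \frac{1120}{171}$ ($n = - \frac{80}{\frac{9}{14} \left(-19\right)} = - \frac{80}{- \frac{171}{14}} = - \frac{80 \left(-14\right)}{171} = \left(-1\right) \left(- \frac{1120}{171}\right) = \frac{1120}{171} \approx 6.5497$)
$- \frac{112}{\sqrt{\left(-5 + x\right)^{2} + n}} = - \frac{112}{\sqrt{\left(-5 - 7\right)^{2} + \frac{1120}{171}}} = - \frac{112}{\sqrt{\left(-12\right)^{2} + \frac{1120}{171}}} = - \frac{112}{\sqrt{144 + \frac{1120}{171}}} = - \frac{112}{\sqrt{\frac{25744}{171}}} = - \frac{112}{\frac{4}{57} \sqrt{30571}} = - 112 \frac{3 \sqrt{30571}}{6436} = - \frac{84 \sqrt{30571}}{1609}$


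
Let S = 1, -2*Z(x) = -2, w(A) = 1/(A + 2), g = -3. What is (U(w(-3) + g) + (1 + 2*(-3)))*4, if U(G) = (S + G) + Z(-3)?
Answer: -28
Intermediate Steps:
w(A) = 1/(2 + A)
Z(x) = 1 (Z(x) = -½*(-2) = 1)
U(G) = 2 + G (U(G) = (1 + G) + 1 = 2 + G)
(U(w(-3) + g) + (1 + 2*(-3)))*4 = ((2 + (1/(2 - 3) - 3)) + (1 + 2*(-3)))*4 = ((2 + (1/(-1) - 3)) + (1 - 6))*4 = ((2 + (-1 - 3)) - 5)*4 = ((2 - 4) - 5)*4 = (-2 - 5)*4 = -7*4 = -28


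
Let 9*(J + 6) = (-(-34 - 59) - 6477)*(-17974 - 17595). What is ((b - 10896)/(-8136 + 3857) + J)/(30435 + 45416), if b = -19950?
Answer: 323881085644/973699287 ≈ 332.63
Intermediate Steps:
J = 75690814/3 (J = -6 + ((-(-34 - 59) - 6477)*(-17974 - 17595))/9 = -6 + ((-1*(-93) - 6477)*(-35569))/9 = -6 + ((93 - 6477)*(-35569))/9 = -6 + (-6384*(-35569))/9 = -6 + (⅑)*227072496 = -6 + 75690832/3 = 75690814/3 ≈ 2.5230e+7)
((b - 10896)/(-8136 + 3857) + J)/(30435 + 45416) = ((-19950 - 10896)/(-8136 + 3857) + 75690814/3)/(30435 + 45416) = (-30846/(-4279) + 75690814/3)/75851 = (-30846*(-1/4279) + 75690814/3)*(1/75851) = (30846/4279 + 75690814/3)*(1/75851) = (323881085644/12837)*(1/75851) = 323881085644/973699287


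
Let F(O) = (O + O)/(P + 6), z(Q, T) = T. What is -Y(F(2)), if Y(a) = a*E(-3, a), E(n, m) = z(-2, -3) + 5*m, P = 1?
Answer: 4/49 ≈ 0.081633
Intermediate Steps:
E(n, m) = -3 + 5*m
F(O) = 2*O/7 (F(O) = (O + O)/(1 + 6) = (2*O)/7 = (2*O)*(1/7) = 2*O/7)
Y(a) = a*(-3 + 5*a)
-Y(F(2)) = -(2/7)*2*(-3 + 5*((2/7)*2)) = -4*(-3 + 5*(4/7))/7 = -4*(-3 + 20/7)/7 = -4*(-1)/(7*7) = -1*(-4/49) = 4/49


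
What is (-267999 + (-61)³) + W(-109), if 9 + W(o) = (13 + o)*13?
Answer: -496237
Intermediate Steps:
W(o) = 160 + 13*o (W(o) = -9 + (13 + o)*13 = -9 + (169 + 13*o) = 160 + 13*o)
(-267999 + (-61)³) + W(-109) = (-267999 + (-61)³) + (160 + 13*(-109)) = (-267999 - 226981) + (160 - 1417) = -494980 - 1257 = -496237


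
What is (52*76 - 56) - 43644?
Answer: -39748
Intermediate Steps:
(52*76 - 56) - 43644 = (3952 - 56) - 43644 = 3896 - 43644 = -39748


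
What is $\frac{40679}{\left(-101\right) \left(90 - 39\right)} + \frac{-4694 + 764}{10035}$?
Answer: $- \frac{3173757}{382891} \approx -8.2889$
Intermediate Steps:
$\frac{40679}{\left(-101\right) \left(90 - 39\right)} + \frac{-4694 + 764}{10035} = \frac{40679}{\left(-101\right) 51} - \frac{262}{669} = \frac{40679}{-5151} - \frac{262}{669} = 40679 \left(- \frac{1}{5151}\right) - \frac{262}{669} = - \frac{40679}{5151} - \frac{262}{669} = - \frac{3173757}{382891}$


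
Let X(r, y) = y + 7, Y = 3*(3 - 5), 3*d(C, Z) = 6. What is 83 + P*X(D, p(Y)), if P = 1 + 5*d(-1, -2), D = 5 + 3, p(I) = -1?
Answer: 149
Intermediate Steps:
d(C, Z) = 2 (d(C, Z) = (1/3)*6 = 2)
Y = -6 (Y = 3*(-2) = -6)
D = 8
P = 11 (P = 1 + 5*2 = 1 + 10 = 11)
X(r, y) = 7 + y
83 + P*X(D, p(Y)) = 83 + 11*(7 - 1) = 83 + 11*6 = 83 + 66 = 149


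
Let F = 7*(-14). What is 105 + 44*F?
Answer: -4207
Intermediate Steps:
F = -98
105 + 44*F = 105 + 44*(-98) = 105 - 4312 = -4207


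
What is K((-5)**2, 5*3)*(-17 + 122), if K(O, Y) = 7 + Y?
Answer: 2310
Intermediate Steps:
K((-5)**2, 5*3)*(-17 + 122) = (7 + 5*3)*(-17 + 122) = (7 + 15)*105 = 22*105 = 2310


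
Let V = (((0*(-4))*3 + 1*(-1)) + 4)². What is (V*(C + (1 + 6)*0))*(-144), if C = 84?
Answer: -108864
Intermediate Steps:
V = 9 (V = ((0*3 - 1) + 4)² = ((0 - 1) + 4)² = (-1 + 4)² = 3² = 9)
(V*(C + (1 + 6)*0))*(-144) = (9*(84 + (1 + 6)*0))*(-144) = (9*(84 + 7*0))*(-144) = (9*(84 + 0))*(-144) = (9*84)*(-144) = 756*(-144) = -108864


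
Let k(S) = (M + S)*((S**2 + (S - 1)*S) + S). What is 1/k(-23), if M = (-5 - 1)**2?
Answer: 1/13754 ≈ 7.2706e-5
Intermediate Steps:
M = 36 (M = (-6)**2 = 36)
k(S) = (36 + S)*(S + S**2 + S*(-1 + S)) (k(S) = (36 + S)*((S**2 + (S - 1)*S) + S) = (36 + S)*((S**2 + (-1 + S)*S) + S) = (36 + S)*((S**2 + S*(-1 + S)) + S) = (36 + S)*(S + S**2 + S*(-1 + S)))
1/k(-23) = 1/(2*(-23)**2*(36 - 23)) = 1/(2*529*13) = 1/13754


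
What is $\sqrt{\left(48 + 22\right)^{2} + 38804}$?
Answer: $6 \sqrt{1214} \approx 209.05$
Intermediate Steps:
$\sqrt{\left(48 + 22\right)^{2} + 38804} = \sqrt{70^{2} + 38804} = \sqrt{4900 + 38804} = \sqrt{43704} = 6 \sqrt{1214}$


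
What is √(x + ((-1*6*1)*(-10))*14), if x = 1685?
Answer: 5*√101 ≈ 50.249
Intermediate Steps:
√(x + ((-1*6*1)*(-10))*14) = √(1685 + ((-1*6*1)*(-10))*14) = √(1685 + (-6*1*(-10))*14) = √(1685 - 6*(-10)*14) = √(1685 + 60*14) = √(1685 + 840) = √2525 = 5*√101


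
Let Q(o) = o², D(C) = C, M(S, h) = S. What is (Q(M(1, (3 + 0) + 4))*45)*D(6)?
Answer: 270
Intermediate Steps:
(Q(M(1, (3 + 0) + 4))*45)*D(6) = (1²*45)*6 = (1*45)*6 = 45*6 = 270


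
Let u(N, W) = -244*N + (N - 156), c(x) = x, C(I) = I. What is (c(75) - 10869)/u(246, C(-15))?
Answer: 257/1427 ≈ 0.18010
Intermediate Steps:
u(N, W) = -156 - 243*N (u(N, W) = -244*N + (-156 + N) = -156 - 243*N)
(c(75) - 10869)/u(246, C(-15)) = (75 - 10869)/(-156 - 243*246) = -10794/(-156 - 59778) = -10794/(-59934) = -10794*(-1/59934) = 257/1427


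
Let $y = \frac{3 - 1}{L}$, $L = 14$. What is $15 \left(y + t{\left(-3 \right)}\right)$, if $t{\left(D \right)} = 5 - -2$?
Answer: $\frac{750}{7} \approx 107.14$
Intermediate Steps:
$t{\left(D \right)} = 7$ ($t{\left(D \right)} = 5 + 2 = 7$)
$y = \frac{1}{7}$ ($y = \frac{3 - 1}{14} = 2 \cdot \frac{1}{14} = \frac{1}{7} \approx 0.14286$)
$15 \left(y + t{\left(-3 \right)}\right) = 15 \left(\frac{1}{7} + 7\right) = 15 \cdot \frac{50}{7} = \frac{750}{7}$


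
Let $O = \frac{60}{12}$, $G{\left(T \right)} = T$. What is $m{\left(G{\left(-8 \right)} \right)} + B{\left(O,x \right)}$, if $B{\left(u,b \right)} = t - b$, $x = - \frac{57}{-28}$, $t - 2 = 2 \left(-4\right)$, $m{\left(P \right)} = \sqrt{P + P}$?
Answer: $- \frac{225}{28} + 4 i \approx -8.0357 + 4.0 i$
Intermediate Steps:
$m{\left(P \right)} = \sqrt{2} \sqrt{P}$ ($m{\left(P \right)} = \sqrt{2 P} = \sqrt{2} \sqrt{P}$)
$t = -6$ ($t = 2 + 2 \left(-4\right) = 2 - 8 = -6$)
$x = \frac{57}{28}$ ($x = \left(-57\right) \left(- \frac{1}{28}\right) = \frac{57}{28} \approx 2.0357$)
$O = 5$ ($O = 60 \cdot \frac{1}{12} = 5$)
$B{\left(u,b \right)} = -6 - b$
$m{\left(G{\left(-8 \right)} \right)} + B{\left(O,x \right)} = \sqrt{2} \sqrt{-8} - \frac{225}{28} = \sqrt{2} \cdot 2 i \sqrt{2} - \frac{225}{28} = 4 i - \frac{225}{28} = - \frac{225}{28} + 4 i$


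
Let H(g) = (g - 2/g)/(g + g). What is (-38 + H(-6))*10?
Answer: -6755/18 ≈ -375.28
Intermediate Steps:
H(g) = (g - 2/g)/(2*g) (H(g) = (g - 2/g)/((2*g)) = (g - 2/g)*(1/(2*g)) = (g - 2/g)/(2*g))
(-38 + H(-6))*10 = (-38 + (½ - 1/(-6)²))*10 = (-38 + (½ - 1*1/36))*10 = (-38 + (½ - 1/36))*10 = (-38 + 17/36)*10 = -1351/36*10 = -6755/18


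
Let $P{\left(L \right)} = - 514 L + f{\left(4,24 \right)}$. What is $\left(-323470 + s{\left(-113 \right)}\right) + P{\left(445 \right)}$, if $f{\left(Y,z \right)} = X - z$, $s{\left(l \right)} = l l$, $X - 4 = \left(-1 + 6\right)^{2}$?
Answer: $-539426$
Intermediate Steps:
$X = 29$ ($X = 4 + \left(-1 + 6\right)^{2} = 4 + 5^{2} = 4 + 25 = 29$)
$s{\left(l \right)} = l^{2}$
$f{\left(Y,z \right)} = 29 - z$
$P{\left(L \right)} = 5 - 514 L$ ($P{\left(L \right)} = - 514 L + \left(29 - 24\right) = - 514 L + 5 = 5 - 514 L$)
$\left(-323470 + s{\left(-113 \right)}\right) + P{\left(445 \right)} = \left(-323470 + \left(-113\right)^{2}\right) + \left(5 - 228730\right) = \left(-323470 + 12769\right) + \left(5 - 228730\right) = -310701 - 228725 = -539426$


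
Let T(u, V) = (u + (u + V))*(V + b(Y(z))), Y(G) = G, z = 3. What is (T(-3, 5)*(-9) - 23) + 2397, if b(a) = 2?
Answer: 2437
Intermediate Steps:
T(u, V) = (2 + V)*(V + 2*u) (T(u, V) = (u + (u + V))*(V + 2) = (u + (V + u))*(2 + V) = (V + 2*u)*(2 + V) = (2 + V)*(V + 2*u))
(T(-3, 5)*(-9) - 23) + 2397 = ((5² + 2*5 + 4*(-3) + 2*5*(-3))*(-9) - 23) + 2397 = ((25 + 10 - 12 - 30)*(-9) - 23) + 2397 = (-7*(-9) - 23) + 2397 = (63 - 23) + 2397 = 40 + 2397 = 2437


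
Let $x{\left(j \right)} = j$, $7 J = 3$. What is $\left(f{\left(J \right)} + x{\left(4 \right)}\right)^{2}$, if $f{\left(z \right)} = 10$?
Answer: $196$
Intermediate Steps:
$J = \frac{3}{7}$ ($J = \frac{1}{7} \cdot 3 = \frac{3}{7} \approx 0.42857$)
$\left(f{\left(J \right)} + x{\left(4 \right)}\right)^{2} = \left(10 + 4\right)^{2} = 14^{2} = 196$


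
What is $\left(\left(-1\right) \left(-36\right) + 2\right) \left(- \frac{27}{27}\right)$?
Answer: $-38$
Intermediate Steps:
$\left(\left(-1\right) \left(-36\right) + 2\right) \left(- \frac{27}{27}\right) = \left(36 + 2\right) \left(\left(-27\right) \frac{1}{27}\right) = 38 \left(-1\right) = -38$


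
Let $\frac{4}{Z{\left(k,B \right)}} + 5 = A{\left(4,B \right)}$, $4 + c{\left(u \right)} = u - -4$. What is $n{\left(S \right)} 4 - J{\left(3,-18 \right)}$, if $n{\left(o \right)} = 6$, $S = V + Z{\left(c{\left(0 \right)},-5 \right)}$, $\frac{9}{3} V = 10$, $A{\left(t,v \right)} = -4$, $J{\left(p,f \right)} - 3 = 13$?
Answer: $8$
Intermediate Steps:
$c{\left(u \right)} = u$ ($c{\left(u \right)} = -4 + \left(u - -4\right) = -4 + \left(u + 4\right) = -4 + \left(4 + u\right) = u$)
$J{\left(p,f \right)} = 16$ ($J{\left(p,f \right)} = 3 + 13 = 16$)
$Z{\left(k,B \right)} = - \frac{4}{9}$ ($Z{\left(k,B \right)} = \frac{4}{-5 - 4} = \frac{4}{-9} = 4 \left(- \frac{1}{9}\right) = - \frac{4}{9}$)
$V = \frac{10}{3}$ ($V = \frac{1}{3} \cdot 10 = \frac{10}{3} \approx 3.3333$)
$S = \frac{26}{9}$ ($S = \frac{10}{3} - \frac{4}{9} = \frac{26}{9} \approx 2.8889$)
$n{\left(S \right)} 4 - J{\left(3,-18 \right)} = 6 \cdot 4 - 16 = 24 - 16 = 8$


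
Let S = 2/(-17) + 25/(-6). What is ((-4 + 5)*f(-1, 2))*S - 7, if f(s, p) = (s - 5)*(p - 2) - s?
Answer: -1151/102 ≈ -11.284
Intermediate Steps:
S = -437/102 (S = 2*(-1/17) + 25*(-⅙) = -2/17 - 25/6 = -437/102 ≈ -4.2843)
f(s, p) = -s + (-5 + s)*(-2 + p) (f(s, p) = (-5 + s)*(-2 + p) - s = -s + (-5 + s)*(-2 + p))
((-4 + 5)*f(-1, 2))*S - 7 = ((-4 + 5)*(10 - 5*2 - 3*(-1) + 2*(-1)))*(-437/102) - 7 = (1*(10 - 10 + 3 - 2))*(-437/102) - 7 = (1*1)*(-437/102) - 7 = 1*(-437/102) - 7 = -437/102 - 7 = -1151/102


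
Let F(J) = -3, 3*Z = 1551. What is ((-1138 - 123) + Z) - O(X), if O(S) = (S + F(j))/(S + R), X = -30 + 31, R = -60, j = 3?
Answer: -43898/59 ≈ -744.03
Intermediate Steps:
Z = 517 (Z = (⅓)*1551 = 517)
X = 1
O(S) = (-3 + S)/(-60 + S) (O(S) = (S - 3)/(S - 60) = (-3 + S)/(-60 + S))
((-1138 - 123) + Z) - O(X) = ((-1138 - 123) + 517) - (-3 + 1)/(-60 + 1) = (-1261 + 517) - (-2)/(-59) = -744 - (-1)*(-2)/59 = -744 - 1*2/59 = -744 - 2/59 = -43898/59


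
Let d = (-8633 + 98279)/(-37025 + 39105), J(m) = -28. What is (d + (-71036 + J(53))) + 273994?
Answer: 211092023/1040 ≈ 2.0297e+5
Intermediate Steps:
d = 44823/1040 (d = 89646/2080 = 89646*(1/2080) = 44823/1040 ≈ 43.099)
(d + (-71036 + J(53))) + 273994 = (44823/1040 + (-71036 - 28)) + 273994 = (44823/1040 - 71064) + 273994 = -73861737/1040 + 273994 = 211092023/1040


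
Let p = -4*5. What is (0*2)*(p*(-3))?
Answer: 0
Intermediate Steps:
p = -20
(0*2)*(p*(-3)) = (0*2)*(-20*(-3)) = 0*60 = 0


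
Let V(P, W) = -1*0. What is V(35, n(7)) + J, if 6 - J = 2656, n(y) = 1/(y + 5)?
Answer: -2650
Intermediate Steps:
n(y) = 1/(5 + y)
V(P, W) = 0
J = -2650 (J = 6 - 1*2656 = 6 - 2656 = -2650)
V(35, n(7)) + J = 0 - 2650 = -2650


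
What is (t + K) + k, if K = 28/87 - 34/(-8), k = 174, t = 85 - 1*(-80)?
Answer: 119563/348 ≈ 343.57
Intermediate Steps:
t = 165 (t = 85 + 80 = 165)
K = 1591/348 (K = 28*(1/87) - 34*(-1/8) = 28/87 + 17/4 = 1591/348 ≈ 4.5718)
(t + K) + k = (165 + 1591/348) + 174 = 59011/348 + 174 = 119563/348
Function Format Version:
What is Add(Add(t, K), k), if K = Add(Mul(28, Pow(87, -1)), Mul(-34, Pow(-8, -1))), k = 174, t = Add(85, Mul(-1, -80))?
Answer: Rational(119563, 348) ≈ 343.57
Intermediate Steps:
t = 165 (t = Add(85, 80) = 165)
K = Rational(1591, 348) (K = Add(Mul(28, Rational(1, 87)), Mul(-34, Rational(-1, 8))) = Add(Rational(28, 87), Rational(17, 4)) = Rational(1591, 348) ≈ 4.5718)
Add(Add(t, K), k) = Add(Add(165, Rational(1591, 348)), 174) = Add(Rational(59011, 348), 174) = Rational(119563, 348)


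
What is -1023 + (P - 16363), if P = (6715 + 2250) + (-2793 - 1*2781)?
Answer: -13995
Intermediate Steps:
P = 3391 (P = 8965 + (-2793 - 2781) = 8965 - 5574 = 3391)
-1023 + (P - 16363) = -1023 + (3391 - 16363) = -1023 - 12972 = -13995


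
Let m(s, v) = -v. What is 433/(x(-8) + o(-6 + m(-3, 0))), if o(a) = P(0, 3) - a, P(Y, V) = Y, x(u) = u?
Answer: -433/2 ≈ -216.50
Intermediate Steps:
o(a) = -a (o(a) = 0 - a = -a)
433/(x(-8) + o(-6 + m(-3, 0))) = 433/(-8 - (-6 - 1*0)) = 433/(-8 - (-6 + 0)) = 433/(-8 - 1*(-6)) = 433/(-8 + 6) = 433/(-2) = 433*(-1/2) = -433/2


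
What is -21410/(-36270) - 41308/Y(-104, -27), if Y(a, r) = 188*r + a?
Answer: 40228624/4696965 ≈ 8.5648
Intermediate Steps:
Y(a, r) = a + 188*r
-21410/(-36270) - 41308/Y(-104, -27) = -21410/(-36270) - 41308/(-104 + 188*(-27)) = -21410*(-1/36270) - 41308/(-104 - 5076) = 2141/3627 - 41308/(-5180) = 2141/3627 - 41308*(-1/5180) = 2141/3627 + 10327/1295 = 40228624/4696965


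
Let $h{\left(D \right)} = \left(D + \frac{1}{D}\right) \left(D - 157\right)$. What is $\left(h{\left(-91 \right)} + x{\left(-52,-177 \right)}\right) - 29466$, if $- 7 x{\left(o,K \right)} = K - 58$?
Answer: $- \frac{624415}{91} \approx -6861.7$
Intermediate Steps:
$x{\left(o,K \right)} = \frac{58}{7} - \frac{K}{7}$ ($x{\left(o,K \right)} = - \frac{K - 58}{7} = - \frac{-58 + K}{7} = \frac{58}{7} - \frac{K}{7}$)
$h{\left(D \right)} = \left(-157 + D\right) \left(D + \frac{1}{D}\right)$ ($h{\left(D \right)} = \left(D + \frac{1}{D}\right) \left(-157 + D\right) = \left(-157 + D\right) \left(D + \frac{1}{D}\right)$)
$\left(h{\left(-91 \right)} + x{\left(-52,-177 \right)}\right) - 29466 = \left(\left(1 + \left(-91\right)^{2} - -14287 - \frac{157}{-91}\right) + \left(\frac{58}{7} - - \frac{177}{7}\right)\right) - 29466 = \left(\left(1 + 8281 + 14287 - - \frac{157}{91}\right) + \left(\frac{58}{7} + \frac{177}{7}\right)\right) - 29466 = \left(\left(1 + 8281 + 14287 + \frac{157}{91}\right) + \frac{235}{7}\right) - 29466 = \left(\frac{2053936}{91} + \frac{235}{7}\right) - 29466 = \frac{2056991}{91} - 29466 = - \frac{624415}{91}$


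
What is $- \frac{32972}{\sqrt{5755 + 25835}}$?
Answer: $- \frac{16486 \sqrt{390}}{1755} \approx -185.51$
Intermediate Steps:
$- \frac{32972}{\sqrt{5755 + 25835}} = - \frac{32972}{\sqrt{31590}} = - \frac{32972}{9 \sqrt{390}} = - 32972 \frac{\sqrt{390}}{3510} = - \frac{16486 \sqrt{390}}{1755}$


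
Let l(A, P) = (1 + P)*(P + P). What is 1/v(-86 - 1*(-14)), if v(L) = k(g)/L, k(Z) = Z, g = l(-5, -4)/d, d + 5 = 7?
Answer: -6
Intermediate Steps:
d = 2 (d = -5 + 7 = 2)
l(A, P) = 2*P*(1 + P) (l(A, P) = (1 + P)*(2*P) = 2*P*(1 + P))
g = 12 (g = (2*(-4)*(1 - 4))/2 = (2*(-4)*(-3))*(1/2) = 24*(1/2) = 12)
v(L) = 12/L
1/v(-86 - 1*(-14)) = 1/(12/(-86 - 1*(-14))) = 1/(12/(-86 + 14)) = 1/(12/(-72)) = 1/(12*(-1/72)) = 1/(-1/6) = -6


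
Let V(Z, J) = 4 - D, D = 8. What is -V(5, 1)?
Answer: 4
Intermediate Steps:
V(Z, J) = -4 (V(Z, J) = 4 - 1*8 = 4 - 8 = -4)
-V(5, 1) = -1*(-4) = 4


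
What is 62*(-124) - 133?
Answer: -7821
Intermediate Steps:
62*(-124) - 133 = -7688 - 133 = -7821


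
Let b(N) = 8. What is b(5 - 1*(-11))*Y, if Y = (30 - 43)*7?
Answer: -728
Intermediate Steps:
Y = -91 (Y = -13*7 = -91)
b(5 - 1*(-11))*Y = 8*(-91) = -728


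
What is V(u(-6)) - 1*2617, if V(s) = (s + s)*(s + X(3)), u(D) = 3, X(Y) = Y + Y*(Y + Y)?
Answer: -2473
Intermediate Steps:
X(Y) = Y + 2*Y² (X(Y) = Y + Y*(2*Y) = Y + 2*Y²)
V(s) = 2*s*(21 + s) (V(s) = (s + s)*(s + 3*(1 + 2*3)) = (2*s)*(s + 3*(1 + 6)) = (2*s)*(s + 3*7) = (2*s)*(s + 21) = (2*s)*(21 + s) = 2*s*(21 + s))
V(u(-6)) - 1*2617 = 2*3*(21 + 3) - 1*2617 = 2*3*24 - 2617 = 144 - 2617 = -2473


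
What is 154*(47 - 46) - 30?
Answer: 124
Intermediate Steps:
154*(47 - 46) - 30 = 154*1 - 30 = 154 - 30 = 124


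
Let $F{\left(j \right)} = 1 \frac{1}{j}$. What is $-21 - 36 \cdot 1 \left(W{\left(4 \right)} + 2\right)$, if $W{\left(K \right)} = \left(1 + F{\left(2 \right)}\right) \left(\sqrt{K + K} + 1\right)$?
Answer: $-147 - 108 \sqrt{2} \approx -299.73$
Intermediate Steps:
$F{\left(j \right)} = \frac{1}{j}$
$W{\left(K \right)} = \frac{3}{2} + \frac{3 \sqrt{2} \sqrt{K}}{2}$ ($W{\left(K \right)} = \left(1 + \frac{1}{2}\right) \left(\sqrt{K + K} + 1\right) = \left(1 + \frac{1}{2}\right) \left(\sqrt{2 K} + 1\right) = \frac{3 \left(\sqrt{2} \sqrt{K} + 1\right)}{2} = \frac{3 \left(1 + \sqrt{2} \sqrt{K}\right)}{2} = \frac{3}{2} + \frac{3 \sqrt{2} \sqrt{K}}{2}$)
$-21 - 36 \cdot 1 \left(W{\left(4 \right)} + 2\right) = -21 - 36 \cdot 1 \left(\left(\frac{3}{2} + \frac{3 \sqrt{2} \sqrt{4}}{2}\right) + 2\right) = -21 - 36 \cdot 1 \left(\left(\frac{3}{2} + \frac{3}{2} \sqrt{2} \cdot 2\right) + 2\right) = -21 - 36 \cdot 1 \left(\left(\frac{3}{2} + 3 \sqrt{2}\right) + 2\right) = -21 - 36 \cdot 1 \left(\frac{7}{2} + 3 \sqrt{2}\right) = -21 - 36 \left(\frac{7}{2} + 3 \sqrt{2}\right) = -21 - \left(126 + 108 \sqrt{2}\right) = -147 - 108 \sqrt{2}$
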